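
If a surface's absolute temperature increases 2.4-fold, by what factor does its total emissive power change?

P ∝ T⁴, so the power scales as (2.4)⁴ = 33.2.

factor ≈ 33.2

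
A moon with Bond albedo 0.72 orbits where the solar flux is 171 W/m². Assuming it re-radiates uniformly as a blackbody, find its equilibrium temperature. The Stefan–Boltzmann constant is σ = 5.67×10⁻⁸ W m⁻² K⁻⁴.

Power absorbed = (1−a)S·πR²; power emitted = 4πR²σT⁴. Equating and cancelling πR²:
T = ((1−a)S / 4σ)^(1/4) = (47.9 / (4 × 5.67×10⁻⁸))^(1/4) = (2.11×10^8)^(1/4).
T = 121 K.

T ≈ 121 K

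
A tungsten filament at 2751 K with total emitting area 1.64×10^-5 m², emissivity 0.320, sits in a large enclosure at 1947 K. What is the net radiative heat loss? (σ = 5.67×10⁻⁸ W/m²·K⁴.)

Q ≈ 12.8 W

Q = εσA(T⁴ − T_s⁴). T⁴ − T_s⁴ = (2751)⁴ − (1947)⁴ = 5.73×10^13 − 1.44×10^13 = 4.29×10^13 K⁴.
Q = 0.320 × 5.67×10⁻⁸ × 1.64×10^-5 × 4.29×10^13 = 12.8 W.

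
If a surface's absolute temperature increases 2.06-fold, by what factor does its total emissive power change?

P ∝ T⁴, so the power scales as (2.06)⁴ = 18.0.

factor ≈ 18.0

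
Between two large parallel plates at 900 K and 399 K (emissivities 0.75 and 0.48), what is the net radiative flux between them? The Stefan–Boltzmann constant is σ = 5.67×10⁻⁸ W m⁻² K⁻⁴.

q ≈ 14800 W/m²

For two large parallel gray plates, q = σ(T₁⁴ − T₂⁴) / (1/ε₁ + 1/ε₂ − 1).
1/ε₁ + 1/ε₂ − 1 = 1/0.75 + 1/0.48 − 1 = 2.417.
T₁⁴ − T₂⁴ = 6.56×10^11 − 2.53×10^10 = 6.31×10^11 K⁴.
q = 5.67×10⁻⁸ × 6.31×10^11 / 2.417 = 14800 W/m².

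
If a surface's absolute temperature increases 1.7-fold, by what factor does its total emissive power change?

P ∝ T⁴, so the power scales as (1.7)⁴ = 8.35.

factor ≈ 8.35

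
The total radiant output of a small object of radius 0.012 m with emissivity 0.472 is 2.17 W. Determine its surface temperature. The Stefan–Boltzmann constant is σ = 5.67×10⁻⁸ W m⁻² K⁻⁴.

T ≈ 460 K

A = 4πr² = 4π × (0.012)² = 1.81×10^-3 m².
From P = εσAT⁴, T = (P / εσA)^(1/4) = (2.17 / (0.472 × 5.67×10⁻⁸ × 1.81×10^-3))^(1/4).
T = (4.48×10^10)^(1/4) = 460 K.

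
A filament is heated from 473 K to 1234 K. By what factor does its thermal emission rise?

P ∝ T⁴, so the ratio is (1234/473)⁴ = (2.609)⁴ = 46.3.

ratio ≈ 46.3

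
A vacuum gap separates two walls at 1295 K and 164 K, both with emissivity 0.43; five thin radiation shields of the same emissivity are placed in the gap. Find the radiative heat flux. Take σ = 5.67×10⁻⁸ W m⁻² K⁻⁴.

q ≈ 7280 W/m²

Each of the 6 gaps contributes resistance (2/ε − 1) = 2/0.43 − 1 = 3.651; total = 21.91.
q = σ(T₁⁴ − T₂⁴) / 21.91 = 5.67×10⁻⁸ × 2.81×10^12 / 21.91 = 7280 W/m².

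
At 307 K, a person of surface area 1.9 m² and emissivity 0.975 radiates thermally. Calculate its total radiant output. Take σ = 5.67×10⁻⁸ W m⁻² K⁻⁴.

P = εσAT⁴ = 0.975 × 5.67×10⁻⁸ × 1.90 × (307)⁴ = 0.975 × 5.67×10⁻⁸ × 1.90 × 8.88×10^9.
P = 933 W.

P ≈ 933 W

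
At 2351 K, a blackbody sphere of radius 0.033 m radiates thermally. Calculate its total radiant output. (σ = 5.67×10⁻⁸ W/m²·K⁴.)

P ≈ 23700 W

A = 4πr² = 4π × (0.033)² = 0.0137 m².
P = σAT⁴ = 5.67×10⁻⁸ × 0.0137 × (2351)⁴ = 5.67×10⁻⁸ × 0.0137 × 3.05×10^13.
P = 23700 W.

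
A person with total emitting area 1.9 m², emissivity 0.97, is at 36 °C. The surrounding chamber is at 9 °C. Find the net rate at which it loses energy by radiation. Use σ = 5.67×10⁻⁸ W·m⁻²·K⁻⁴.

Q ≈ 292 W

Convert: 36 °C = 309 K; 9 °C = 282 K.
Q = εσA(T⁴ − T_s⁴). T⁴ − T_s⁴ = (309)⁴ − (282)⁴ = 9.12×10^9 − 6.32×10^9 = 2.79×10^9 K⁴.
Q = 0.97 × 5.67×10⁻⁸ × 1.90 × 2.79×10^9 = 292 W.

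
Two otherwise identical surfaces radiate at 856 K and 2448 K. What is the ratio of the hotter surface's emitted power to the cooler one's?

P ∝ T⁴, so the ratio is (2448/856)⁴ = (2.860)⁴ = 66.9.

ratio ≈ 66.9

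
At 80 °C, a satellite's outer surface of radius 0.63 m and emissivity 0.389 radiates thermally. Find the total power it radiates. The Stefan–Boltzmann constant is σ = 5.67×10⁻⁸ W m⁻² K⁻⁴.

P ≈ 1710 W

A = 4πr² = 4π × (0.63)² = 4.99 m².
80 °C = 353 K.
Stefan–Boltzmann: P = εσAT⁴ = 0.389 × 5.67×10⁻⁸ × 4.99 × (353)⁴ = 0.389 × 5.67×10⁻⁸ × 4.99 × 1.55×10^10.
P = 1710 W.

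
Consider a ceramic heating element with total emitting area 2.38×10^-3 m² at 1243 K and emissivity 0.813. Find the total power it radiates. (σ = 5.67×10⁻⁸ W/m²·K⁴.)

P ≈ 262 W

P = εσAT⁴ = 0.813 × 5.67×10⁻⁸ × 2.38×10^-3 × (1243)⁴ = 0.813 × 5.67×10⁻⁸ × 2.38×10^-3 × 2.39×10^12.
P = 262 W.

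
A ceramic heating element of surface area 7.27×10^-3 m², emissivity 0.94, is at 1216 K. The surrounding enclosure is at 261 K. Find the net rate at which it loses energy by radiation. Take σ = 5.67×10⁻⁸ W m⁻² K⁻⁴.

Q = εσA(T⁴ − T_s⁴). T⁴ − T_s⁴ = (1216)⁴ − (261)⁴ = 2.19×10^12 − 4.64×10^9 = 2.18×10^12 K⁴.
Q = 0.94 × 5.67×10⁻⁸ × 7.27×10^-3 × 2.18×10^12 = 845 W.

Q ≈ 845 W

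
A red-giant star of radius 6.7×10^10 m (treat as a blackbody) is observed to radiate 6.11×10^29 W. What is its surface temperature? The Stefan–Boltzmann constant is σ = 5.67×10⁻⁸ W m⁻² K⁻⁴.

T ≈ 3720 K

A = 4πr² = 4π × (6.7×10^10)² = 5.64×10^22 m².
From P = σAT⁴, T = (P / σA)^(1/4) = (6.11×10^29 / (5.67×10⁻⁸ × 5.64×10^22))^(1/4).
T = (1.91×10^14)^(1/4) = 3720 K.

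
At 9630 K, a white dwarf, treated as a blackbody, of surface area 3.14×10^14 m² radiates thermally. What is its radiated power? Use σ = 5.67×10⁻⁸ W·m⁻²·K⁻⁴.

P ≈ 1.53×10^23 W

P = σAT⁴ = 5.67×10⁻⁸ × 3.14×10^14 × (9630)⁴ = 5.67×10⁻⁸ × 3.14×10^14 × 8.60×10^15.
P = 1.53×10^23 W.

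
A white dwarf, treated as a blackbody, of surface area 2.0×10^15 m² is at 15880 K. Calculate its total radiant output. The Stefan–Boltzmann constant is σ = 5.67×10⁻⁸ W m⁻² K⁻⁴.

P ≈ 7.21×10^24 W

P = σAT⁴ = 5.67×10⁻⁸ × 2.00×10^15 × (15880)⁴ = 5.67×10⁻⁸ × 2.00×10^15 × 6.36×10^16.
P = 7.21×10^24 W.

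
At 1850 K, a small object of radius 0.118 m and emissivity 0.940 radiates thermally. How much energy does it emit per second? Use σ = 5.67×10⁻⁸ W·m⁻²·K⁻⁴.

A = 4πr² = 4π × (0.118)² = 0.175 m².
P = εσAT⁴ = 0.940 × 5.67×10⁻⁸ × 0.175 × (1850)⁴ = 0.940 × 5.67×10⁻⁸ × 0.175 × 1.17×10^13.
P = 1.09×10^5 W.

P ≈ 1.09×10^5 W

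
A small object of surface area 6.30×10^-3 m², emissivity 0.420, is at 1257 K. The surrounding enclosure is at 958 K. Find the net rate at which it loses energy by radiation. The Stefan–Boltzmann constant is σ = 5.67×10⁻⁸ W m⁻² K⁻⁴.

Q ≈ 248 W

Q = εσA(T⁴ − T_s⁴). T⁴ − T_s⁴ = (1257)⁴ − (958)⁴ = 2.50×10^12 − 8.42×10^11 = 1.65×10^12 K⁴.
Q = 0.420 × 5.67×10⁻⁸ × 6.30×10^-3 × 1.65×10^12 = 248 W.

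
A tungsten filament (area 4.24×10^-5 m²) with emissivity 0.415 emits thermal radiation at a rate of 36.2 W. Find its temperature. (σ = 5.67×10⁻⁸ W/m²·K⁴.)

T ≈ 2450 K

From P = εσAT⁴, T = (P / εσA)^(1/4) = (36.2 / (0.415 × 5.67×10⁻⁸ × 4.24×10^-5))^(1/4).
T = (3.63×10^13)^(1/4) = 2450 K.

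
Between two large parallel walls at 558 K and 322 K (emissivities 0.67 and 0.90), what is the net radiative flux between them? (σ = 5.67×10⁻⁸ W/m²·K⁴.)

For two large parallel gray plates, q = σ(T₁⁴ − T₂⁴) / (1/ε₁ + 1/ε₂ − 1).
1/ε₁ + 1/ε₂ − 1 = 1/0.67 + 1/0.90 − 1 = 1.604.
T₁⁴ − T₂⁴ = 9.69×10^10 − 1.08×10^10 = 8.62×10^10 K⁴.
q = 5.67×10⁻⁸ × 8.62×10^10 / 1.604 = 3050 W/m².

q ≈ 3050 W/m²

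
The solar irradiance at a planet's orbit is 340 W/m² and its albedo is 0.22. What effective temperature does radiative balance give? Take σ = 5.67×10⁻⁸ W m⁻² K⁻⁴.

Power absorbed = (1−a)S·πR²; power emitted = 4πR²σT⁴. Equating and cancelling πR²:
T = ((1−a)S / 4σ)^(1/4) = (265 / (4 × 5.67×10⁻⁸))^(1/4) = (1.17×10^9)^(1/4).
T = 185 K.

T ≈ 185 K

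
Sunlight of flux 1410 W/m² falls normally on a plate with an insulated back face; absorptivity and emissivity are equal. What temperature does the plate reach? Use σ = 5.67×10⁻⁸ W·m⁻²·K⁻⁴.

T ≈ 397 K

Absorbed flux αS = emitted flux εσT⁴ (one radiating face); with α = ε, T = (S/σ)^(1/4).
T = (1410 / 5.67×10⁻⁸)^(1/4) = (2.49×10^10)^(1/4).
T = 397 K.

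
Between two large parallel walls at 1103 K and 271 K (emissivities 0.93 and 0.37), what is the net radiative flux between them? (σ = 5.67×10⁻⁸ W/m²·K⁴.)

q ≈ 30100 W/m²

For two large parallel gray plates, q = σ(T₁⁴ − T₂⁴) / (1/ε₁ + 1/ε₂ − 1).
1/ε₁ + 1/ε₂ − 1 = 1/0.93 + 1/0.37 − 1 = 2.778.
T₁⁴ − T₂⁴ = 1.48×10^12 − 5.39×10^9 = 1.47×10^12 K⁴.
q = 5.67×10⁻⁸ × 1.47×10^12 / 2.778 = 30100 W/m².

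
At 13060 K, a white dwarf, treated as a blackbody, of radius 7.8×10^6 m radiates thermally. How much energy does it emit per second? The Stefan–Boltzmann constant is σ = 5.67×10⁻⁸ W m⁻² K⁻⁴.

A = 4πr² = 4π × (7.8×10^6)² = 7.65×10^14 m².
P = σAT⁴ = 5.67×10⁻⁸ × 7.65×10^14 × (13060)⁴ = 5.67×10⁻⁸ × 7.65×10^14 × 2.91×10^16.
P = 1.26×10^24 W.

P ≈ 1.26×10^24 W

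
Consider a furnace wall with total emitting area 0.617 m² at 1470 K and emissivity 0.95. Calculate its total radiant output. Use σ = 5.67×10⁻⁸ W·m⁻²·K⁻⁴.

P = εσAT⁴ = 0.95 × 5.67×10⁻⁸ × 0.617 × (1470)⁴ = 0.95 × 5.67×10⁻⁸ × 0.617 × 4.67×10^12.
P = 1.55×10^5 W.

P ≈ 1.55×10^5 W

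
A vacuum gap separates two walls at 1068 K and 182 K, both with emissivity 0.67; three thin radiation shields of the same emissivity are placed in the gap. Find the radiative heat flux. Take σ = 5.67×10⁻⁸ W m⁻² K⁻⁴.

q ≈ 9280 W/m²

Each of the 4 gaps contributes resistance (2/ε − 1) = 2/0.67 − 1 = 1.985; total = 7.940.
q = σ(T₁⁴ − T₂⁴) / 7.940 = 5.67×10⁻⁸ × 1.30×10^12 / 7.940 = 9280 W/m².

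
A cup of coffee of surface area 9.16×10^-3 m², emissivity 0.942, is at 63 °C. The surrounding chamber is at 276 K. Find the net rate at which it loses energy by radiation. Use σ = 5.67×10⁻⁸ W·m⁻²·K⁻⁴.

Convert: 63 °C = 336 K.
Q = εσA(T⁴ − T_s⁴). T⁴ − T_s⁴ = (336)⁴ − (276)⁴ = 1.27×10^10 − 5.80×10^9 = 6.94×10^9 K⁴.
Q = 0.942 × 5.67×10⁻⁸ × 9.16×10^-3 × 6.94×10^9 = 3.40 W.

Q ≈ 3.40 W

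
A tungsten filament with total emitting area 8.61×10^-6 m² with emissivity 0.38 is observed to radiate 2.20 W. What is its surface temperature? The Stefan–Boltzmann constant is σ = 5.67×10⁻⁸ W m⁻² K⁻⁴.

T ≈ 1860 K

From P = εσAT⁴, T = (P / εσA)^(1/4) = (2.20 / (0.38 × 5.67×10⁻⁸ × 8.61×10^-6))^(1/4).
T = (1.19×10^13)^(1/4) = 1860 K.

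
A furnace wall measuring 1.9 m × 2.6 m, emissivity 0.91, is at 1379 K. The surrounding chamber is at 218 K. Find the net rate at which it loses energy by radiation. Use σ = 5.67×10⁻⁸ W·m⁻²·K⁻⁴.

Q ≈ 9.21×10^5 W

A = 1.9 × 2.6 = 4.94 m².
Q = εσA(T⁴ − T_s⁴). T⁴ − T_s⁴ = (1379)⁴ − (218)⁴ = 3.62×10^12 − 2.26×10^9 = 3.61×10^12 K⁴.
Q = 0.91 × 5.67×10⁻⁸ × 4.94 × 3.61×10^12 = 9.21×10^5 W.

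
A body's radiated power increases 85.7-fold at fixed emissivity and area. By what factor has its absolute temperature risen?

factor ≈ 3.04

P ∝ T⁴ ⇒ T ∝ P^(1/4), so T scales by (85.7)^(1/4) = 3.04.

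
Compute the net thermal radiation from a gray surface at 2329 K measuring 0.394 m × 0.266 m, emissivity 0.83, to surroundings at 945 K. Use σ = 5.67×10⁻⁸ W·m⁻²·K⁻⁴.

A = 0.394 × 0.266 = 0.105 m².
Q = εσA(T⁴ − T_s⁴). T⁴ − T_s⁴ = (2329)⁴ − (945)⁴ = 2.94×10^13 − 7.97×10^11 = 2.86×10^13 K⁴.
Q = 0.83 × 5.67×10⁻⁸ × 0.105 × 2.86×10^13 = 1.41×10^5 W.

Q ≈ 1.41×10^5 W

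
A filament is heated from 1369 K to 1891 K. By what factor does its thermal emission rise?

ratio ≈ 3.64

P ∝ T⁴, so the ratio is (1891/1369)⁴ = (1.381)⁴ = 3.64.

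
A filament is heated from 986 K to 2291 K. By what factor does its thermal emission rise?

ratio ≈ 29.1

P ∝ T⁴, so the ratio is (2291/986)⁴ = (2.324)⁴ = 29.1.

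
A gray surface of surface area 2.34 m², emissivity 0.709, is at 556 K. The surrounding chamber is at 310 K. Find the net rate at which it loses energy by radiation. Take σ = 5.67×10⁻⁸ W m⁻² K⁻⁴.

Q ≈ 8120 W

Q = εσA(T⁴ − T_s⁴). T⁴ − T_s⁴ = (556)⁴ − (310)⁴ = 9.56×10^10 − 9.24×10^9 = 8.63×10^10 K⁴.
Q = 0.709 × 5.67×10⁻⁸ × 2.34 × 8.63×10^10 = 8120 W.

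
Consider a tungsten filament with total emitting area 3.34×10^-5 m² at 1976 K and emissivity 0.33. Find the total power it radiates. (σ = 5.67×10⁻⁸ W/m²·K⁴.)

P = εσAT⁴ = 0.33 × 5.67×10⁻⁸ × 3.34×10^-5 × (1976)⁴ = 0.33 × 5.67×10⁻⁸ × 3.34×10^-5 × 1.52×10^13.
P = 9.53 W.

P ≈ 9.53 W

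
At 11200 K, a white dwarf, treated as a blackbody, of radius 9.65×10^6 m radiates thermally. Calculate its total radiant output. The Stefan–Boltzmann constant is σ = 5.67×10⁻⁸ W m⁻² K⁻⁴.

A = 4πr² = 4π × (9.65×10^6)² = 1.17×10^15 m².
P = σAT⁴ = 5.67×10⁻⁸ × 1.17×10^15 × (11200)⁴ = 5.67×10⁻⁸ × 1.17×10^15 × 1.57×10^16.
P = 1.04×10^24 W.

P ≈ 1.04×10^24 W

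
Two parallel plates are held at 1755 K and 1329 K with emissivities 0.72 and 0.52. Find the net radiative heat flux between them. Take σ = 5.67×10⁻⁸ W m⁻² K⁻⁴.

For two large parallel gray plates, q = σ(T₁⁴ − T₂⁴) / (1/ε₁ + 1/ε₂ − 1).
1/ε₁ + 1/ε₂ − 1 = 1/0.72 + 1/0.52 − 1 = 2.312.
T₁⁴ − T₂⁴ = 9.49×10^12 − 3.12×10^12 = 6.37×10^12 K⁴.
q = 5.67×10⁻⁸ × 6.37×10^12 / 2.312 = 1.56×10^5 W/m².

q ≈ 1.56×10^5 W/m²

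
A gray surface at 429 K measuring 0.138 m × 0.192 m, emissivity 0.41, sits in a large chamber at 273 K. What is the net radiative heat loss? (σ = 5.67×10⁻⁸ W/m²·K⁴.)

Q ≈ 17.4 W

A = 0.138 × 0.192 = 0.0265 m².
Q = εσA(T⁴ − T_s⁴). T⁴ − T_s⁴ = (429)⁴ − (273)⁴ = 3.39×10^10 − 5.55×10^9 = 2.83×10^10 K⁴.
Q = 0.41 × 5.67×10⁻⁸ × 0.0265 × 2.83×10^10 = 17.4 W.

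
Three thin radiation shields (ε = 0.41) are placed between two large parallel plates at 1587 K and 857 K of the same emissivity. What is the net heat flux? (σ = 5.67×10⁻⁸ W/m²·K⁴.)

q ≈ 21200 W/m²

Each of the 4 gaps contributes resistance (2/ε − 1) = 2/0.41 − 1 = 3.878; total = 15.51.
q = σ(T₁⁴ − T₂⁴) / 15.51 = 5.67×10⁻⁸ × 5.80×10^12 / 15.51 = 21200 W/m².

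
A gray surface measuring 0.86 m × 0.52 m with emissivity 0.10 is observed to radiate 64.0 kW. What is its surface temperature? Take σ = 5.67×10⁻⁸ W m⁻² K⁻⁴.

T ≈ 2240 K

A = 0.86 × 0.52 = 0.447 m².
From P = εσAT⁴, T = (P / εσA)^(1/4) = (64000 / (0.10 × 5.67×10⁻⁸ × 0.447))^(1/4).
T = (2.52×10^13)^(1/4) = 2240 K.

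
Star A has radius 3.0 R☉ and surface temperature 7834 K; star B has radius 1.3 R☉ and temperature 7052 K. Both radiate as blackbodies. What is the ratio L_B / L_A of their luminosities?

L = 4πR²σT⁴ ∝ R²T⁴, so L_B/L_A = (1.3/3.0)² × (7052/7834)⁴ = 0.188 × 0.657 = 0.123.

L_B/L_A ≈ 0.123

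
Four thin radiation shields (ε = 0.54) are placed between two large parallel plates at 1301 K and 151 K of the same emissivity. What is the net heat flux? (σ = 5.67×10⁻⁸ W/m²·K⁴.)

Each of the 5 gaps contributes resistance (2/ε − 1) = 2/0.54 − 1 = 2.704; total = 13.52.
q = σ(T₁⁴ − T₂⁴) / 13.52 = 5.67×10⁻⁸ × 2.86×10^12 / 13.52 = 12000 W/m².

q ≈ 12000 W/m²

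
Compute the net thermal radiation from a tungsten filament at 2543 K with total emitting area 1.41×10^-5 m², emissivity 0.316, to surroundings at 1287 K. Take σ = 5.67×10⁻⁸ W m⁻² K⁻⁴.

Q = εσA(T⁴ − T_s⁴). T⁴ − T_s⁴ = (2543)⁴ − (1287)⁴ = 4.18×10^13 − 2.74×10^12 = 3.91×10^13 K⁴.
Q = 0.316 × 5.67×10⁻⁸ × 1.41×10^-5 × 3.91×10^13 = 9.87 W.

Q ≈ 9.87 W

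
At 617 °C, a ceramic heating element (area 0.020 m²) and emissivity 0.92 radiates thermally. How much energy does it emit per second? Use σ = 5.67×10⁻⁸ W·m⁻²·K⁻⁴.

P ≈ 655 W

617 °C = 890 K.
Stefan–Boltzmann: P = εσAT⁴ = 0.92 × 5.67×10⁻⁸ × 0.0200 × (890)⁴ = 0.92 × 5.67×10⁻⁸ × 0.0200 × 6.27×10^11.
P = 655 W.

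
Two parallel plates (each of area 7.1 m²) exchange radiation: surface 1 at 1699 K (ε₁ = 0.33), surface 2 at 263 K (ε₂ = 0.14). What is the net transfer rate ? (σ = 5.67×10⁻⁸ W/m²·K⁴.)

Q ≈ 3.65×10^5 W

For two large parallel gray plates, q = σ(T₁⁴ − T₂⁴) / (1/ε₁ + 1/ε₂ − 1).
1/ε₁ + 1/ε₂ − 1 = 1/0.33 + 1/0.14 − 1 = 9.173.
T₁⁴ − T₂⁴ = 8.33×10^12 − 4.78×10^9 = 8.33×10^12 K⁴.
q = 5.67×10⁻⁸ × 8.33×10^12 / 9.173 = 51500 W/m².
Q = q·A = 51500 × 7.1 = 3.65×10^5 W.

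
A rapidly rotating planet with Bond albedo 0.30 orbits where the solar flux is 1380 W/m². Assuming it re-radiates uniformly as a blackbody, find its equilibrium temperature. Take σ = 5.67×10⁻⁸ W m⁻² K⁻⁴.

T ≈ 255 K

Power absorbed = (1−a)S·πR²; power emitted = 4πR²σT⁴. Equating and cancelling πR²:
T = ((1−a)S / 4σ)^(1/4) = (966 / (4 × 5.67×10⁻⁸))^(1/4) = (4.26×10^9)^(1/4).
T = 255 K.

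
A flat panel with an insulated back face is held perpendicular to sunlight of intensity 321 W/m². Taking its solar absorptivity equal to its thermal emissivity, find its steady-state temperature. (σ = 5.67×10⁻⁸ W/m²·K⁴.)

Absorbed flux αS = emitted flux εσT⁴ (one radiating face); with α = ε, T = (S/σ)^(1/4).
T = (321 / 5.67×10⁻⁸)^(1/4) = (5.66×10^9)^(1/4).
T = 274 K.

T ≈ 274 K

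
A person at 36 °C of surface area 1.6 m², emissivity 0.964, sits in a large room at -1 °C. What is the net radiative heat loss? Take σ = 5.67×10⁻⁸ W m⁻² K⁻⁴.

Q ≈ 319 W

Convert: 36 °C = 309 K; -1 °C = 272 K.
Q = εσA(T⁴ − T_s⁴). T⁴ − T_s⁴ = (309)⁴ − (272)⁴ = 9.12×10^9 − 5.47×10^9 = 3.64×10^9 K⁴.
Q = 0.964 × 5.67×10⁻⁸ × 1.60 × 3.64×10^9 = 319 W.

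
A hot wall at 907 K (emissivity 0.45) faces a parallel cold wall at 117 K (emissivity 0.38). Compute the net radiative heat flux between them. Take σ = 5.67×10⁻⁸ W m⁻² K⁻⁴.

For two large parallel gray plates, q = σ(T₁⁴ − T₂⁴) / (1/ε₁ + 1/ε₂ − 1).
1/ε₁ + 1/ε₂ − 1 = 1/0.45 + 1/0.38 − 1 = 3.854.
T₁⁴ − T₂⁴ = 6.77×10^11 − 1.87×10^8 = 6.77×10^11 K⁴.
q = 5.67×10⁻⁸ × 6.77×10^11 / 3.854 = 9950 W/m².

q ≈ 9950 W/m²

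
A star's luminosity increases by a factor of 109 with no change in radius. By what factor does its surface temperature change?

P ∝ T⁴ ⇒ T ∝ P^(1/4), so T scales by (109)^(1/4) = 3.23.

factor ≈ 3.23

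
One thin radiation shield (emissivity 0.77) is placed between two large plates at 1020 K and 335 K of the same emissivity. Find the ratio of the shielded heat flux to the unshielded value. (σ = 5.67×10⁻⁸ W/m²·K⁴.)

With N identical shields there are N+1 = 2 gaps in series, each with the same radiative resistance, so the flux falls to 1/(N+1) of its unshielded value.

ratio ≈ 0.500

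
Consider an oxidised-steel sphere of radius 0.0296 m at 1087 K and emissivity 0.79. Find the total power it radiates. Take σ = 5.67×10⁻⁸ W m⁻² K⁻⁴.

A = 4πr² = 4π × (0.0296)² = 0.0110 m².
Stefan–Boltzmann: P = εσAT⁴ = 0.79 × 5.67×10⁻⁸ × 0.0110 × (1087)⁴ = 0.79 × 5.67×10⁻⁸ × 0.0110 × 1.40×10^12.
P = 689 W.

P ≈ 689 W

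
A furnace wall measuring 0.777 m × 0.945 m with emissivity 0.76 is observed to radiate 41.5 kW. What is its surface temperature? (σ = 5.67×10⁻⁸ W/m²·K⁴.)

A = 0.777 × 0.945 = 0.734 m².
From P = εσAT⁴, T = (P / εσA)^(1/4) = (41500 / (0.76 × 5.67×10⁻⁸ × 0.734))^(1/4).
T = (1.31×10^12)^(1/4) = 1070 K.

T ≈ 1070 K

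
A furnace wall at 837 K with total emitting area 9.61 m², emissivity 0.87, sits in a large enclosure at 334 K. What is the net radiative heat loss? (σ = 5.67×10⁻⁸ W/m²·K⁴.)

Q = εσA(T⁴ − T_s⁴). T⁴ − T_s⁴ = (837)⁴ − (334)⁴ = 4.91×10^11 − 1.24×10^10 = 4.78×10^11 K⁴.
Q = 0.87 × 5.67×10⁻⁸ × 9.61 × 4.78×10^11 = 2.27×10^5 W.

Q ≈ 2.27×10^5 W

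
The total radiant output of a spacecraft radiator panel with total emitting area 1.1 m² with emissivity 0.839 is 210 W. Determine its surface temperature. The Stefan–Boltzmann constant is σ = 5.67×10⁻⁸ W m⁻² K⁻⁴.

From P = εσAT⁴, T = (P / εσA)^(1/4) = (210 / (0.839 × 5.67×10⁻⁸ × 1.10))^(1/4).
T = (4.01×10^9)^(1/4) = 252 K.

T ≈ 252 K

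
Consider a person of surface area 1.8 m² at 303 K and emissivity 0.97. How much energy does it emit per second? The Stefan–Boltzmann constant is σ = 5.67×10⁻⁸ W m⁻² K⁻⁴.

P ≈ 834 W

Stefan–Boltzmann: P = εσAT⁴ = 0.97 × 5.67×10⁻⁸ × 1.80 × (303)⁴ = 0.97 × 5.67×10⁻⁸ × 1.80 × 8.43×10^9.
P = 834 W.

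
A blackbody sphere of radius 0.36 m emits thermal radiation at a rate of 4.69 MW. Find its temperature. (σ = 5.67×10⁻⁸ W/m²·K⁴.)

A = 4πr² = 4π × (0.36)² = 1.63 m².
From P = σAT⁴, T = (P / σA)^(1/4) = (4.69×10^6 / (5.67×10⁻⁸ × 1.63))^(1/4).
T = (5.08×10^13)^(1/4) = 2670 K.

T ≈ 2670 K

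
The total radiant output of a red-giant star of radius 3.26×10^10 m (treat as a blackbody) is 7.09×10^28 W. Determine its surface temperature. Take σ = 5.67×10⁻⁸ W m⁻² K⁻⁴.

T ≈ 3110 K

A = 4πr² = 4π × (3.26×10^10)² = 1.34×10^22 m².
From P = σAT⁴, T = (P / σA)^(1/4) = (7.09×10^28 / (5.67×10⁻⁸ × 1.34×10^22))^(1/4).
T = (9.36×10^13)^(1/4) = 3110 K.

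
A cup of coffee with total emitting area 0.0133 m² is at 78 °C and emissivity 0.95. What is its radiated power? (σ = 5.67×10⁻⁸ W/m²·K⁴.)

78 °C = 351 K.
Stefan–Boltzmann: P = εσAT⁴ = 0.95 × 5.67×10⁻⁸ × 0.0133 × (351)⁴ = 0.95 × 5.67×10⁻⁸ × 0.0133 × 1.52×10^10.
P = 10.9 W.

P ≈ 10.9 W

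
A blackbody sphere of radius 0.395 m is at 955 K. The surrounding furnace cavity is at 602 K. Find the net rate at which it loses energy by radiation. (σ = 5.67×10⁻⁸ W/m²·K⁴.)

A = 4πr² = 4π × (0.395)² = 1.96 m².
Q = σA(T⁴ − T_s⁴). T⁴ − T_s⁴ = (955)⁴ − (602)⁴ = 8.32×10^11 − 1.31×10^11 = 7.00×10^11 K⁴.
Q = 5.67×10⁻⁸ × 1.96 × 7.00×10^11 = 77900 W.

Q ≈ 77900 W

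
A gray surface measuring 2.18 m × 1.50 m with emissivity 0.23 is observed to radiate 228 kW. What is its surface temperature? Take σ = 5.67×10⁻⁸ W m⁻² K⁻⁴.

T ≈ 1520 K

A = 2.18 × 1.50 = 3.27 m².
From P = εσAT⁴, T = (P / εσA)^(1/4) = (2.28×10^5 / (0.23 × 5.67×10⁻⁸ × 3.27))^(1/4).
T = (5.35×10^12)^(1/4) = 1520 K.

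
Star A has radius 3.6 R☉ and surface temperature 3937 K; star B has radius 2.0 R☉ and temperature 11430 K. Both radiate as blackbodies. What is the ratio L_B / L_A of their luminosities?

L_B/L_A ≈ 21.9

L = 4πR²σT⁴ ∝ R²T⁴, so L_B/L_A = (2.0/3.6)² × (11430/3937)⁴ = 0.309 × 71.0 = 21.9.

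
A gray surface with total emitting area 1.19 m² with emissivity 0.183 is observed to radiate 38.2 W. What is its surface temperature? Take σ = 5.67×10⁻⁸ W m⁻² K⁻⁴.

T ≈ 236 K

From P = εσAT⁴, T = (P / εσA)^(1/4) = (38.2 / (0.183 × 5.67×10⁻⁸ × 1.19))^(1/4).
T = (3.09×10^9)^(1/4) = 236 K.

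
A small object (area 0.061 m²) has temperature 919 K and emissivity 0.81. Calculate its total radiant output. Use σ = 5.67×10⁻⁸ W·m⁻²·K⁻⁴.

Stefan–Boltzmann: P = εσAT⁴ = 0.81 × 5.67×10⁻⁸ × 0.0610 × (919)⁴ = 0.81 × 5.67×10⁻⁸ × 0.0610 × 7.13×10^11.
P = 2000 W.

P ≈ 2000 W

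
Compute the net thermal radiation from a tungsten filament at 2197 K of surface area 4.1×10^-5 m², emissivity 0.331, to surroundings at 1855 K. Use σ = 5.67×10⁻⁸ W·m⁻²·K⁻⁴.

Q = εσA(T⁴ − T_s⁴). T⁴ − T_s⁴ = (2197)⁴ − (1855)⁴ = 2.33×10^13 − 1.18×10^13 = 1.15×10^13 K⁴.
Q = 0.331 × 5.67×10⁻⁸ × 4.10×10^-5 × 1.15×10^13 = 8.82 W.

Q ≈ 8.82 W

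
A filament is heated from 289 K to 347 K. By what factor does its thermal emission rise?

ratio ≈ 2.08

P ∝ T⁴, so the ratio is (347/289)⁴ = (1.201)⁴ = 2.08.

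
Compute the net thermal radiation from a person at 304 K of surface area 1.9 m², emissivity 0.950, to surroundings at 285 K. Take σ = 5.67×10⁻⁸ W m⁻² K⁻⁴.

Q ≈ 199 W

Q = εσA(T⁴ − T_s⁴). T⁴ − T_s⁴ = (304)⁴ − (285)⁴ = 8.54×10^9 − 6.60×10^9 = 1.94×10^9 K⁴.
Q = 0.950 × 5.67×10⁻⁸ × 1.90 × 1.94×10^9 = 199 W.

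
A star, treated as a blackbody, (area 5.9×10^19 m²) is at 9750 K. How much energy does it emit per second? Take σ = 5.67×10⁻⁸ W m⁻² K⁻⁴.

P = σAT⁴ = 5.67×10⁻⁸ × 5.90×10^19 × (9750)⁴ = 5.67×10⁻⁸ × 5.90×10^19 × 9.04×10^15.
P = 3.02×10^28 W.

P ≈ 3.02×10^28 W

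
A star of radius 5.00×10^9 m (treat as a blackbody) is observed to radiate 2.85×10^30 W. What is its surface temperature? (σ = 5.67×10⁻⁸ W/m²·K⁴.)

A = 4πr² = 4π × (5.00×10^9)² = 3.14×10^20 m².
From P = σAT⁴, T = (P / σA)^(1/4) = (2.85×10^30 / (5.67×10⁻⁸ × 3.14×10^20))^(1/4).
T = (1.60×10^17)^(1/4) = 20000 K.

T ≈ 20000 K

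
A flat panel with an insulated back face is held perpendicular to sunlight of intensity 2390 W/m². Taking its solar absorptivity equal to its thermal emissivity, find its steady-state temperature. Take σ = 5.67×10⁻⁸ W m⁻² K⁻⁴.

Absorbed flux αS = emitted flux εσT⁴ (one radiating face); with α = ε, T = (S/σ)^(1/4).
T = (2390 / 5.67×10⁻⁸)^(1/4) = (4.22×10^10)^(1/4).
T = 453 K.

T ≈ 453 K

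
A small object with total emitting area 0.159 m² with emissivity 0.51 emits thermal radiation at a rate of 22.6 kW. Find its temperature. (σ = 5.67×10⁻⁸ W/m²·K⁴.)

From P = εσAT⁴, T = (P / εσA)^(1/4) = (22600 / (0.51 × 5.67×10⁻⁸ × 0.159))^(1/4).
T = (4.92×10^12)^(1/4) = 1490 K.

T ≈ 1490 K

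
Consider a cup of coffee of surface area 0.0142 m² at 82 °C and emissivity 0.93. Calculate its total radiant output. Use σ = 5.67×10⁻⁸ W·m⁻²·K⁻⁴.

82 °C = 355 K.
Stefan–Boltzmann: P = εσAT⁴ = 0.93 × 5.67×10⁻⁸ × 0.0142 × (355)⁴ = 0.93 × 5.67×10⁻⁸ × 0.0142 × 1.59×10^10.
P = 11.9 W.

P ≈ 11.9 W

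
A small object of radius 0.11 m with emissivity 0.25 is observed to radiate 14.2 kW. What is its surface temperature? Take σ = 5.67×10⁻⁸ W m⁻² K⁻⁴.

A = 4πr² = 4π × (0.11)² = 0.152 m².
From P = εσAT⁴, T = (P / εσA)^(1/4) = (14200 / (0.25 × 5.67×10⁻⁸ × 0.152))^(1/4).
T = (6.59×10^12)^(1/4) = 1600 K.

T ≈ 1600 K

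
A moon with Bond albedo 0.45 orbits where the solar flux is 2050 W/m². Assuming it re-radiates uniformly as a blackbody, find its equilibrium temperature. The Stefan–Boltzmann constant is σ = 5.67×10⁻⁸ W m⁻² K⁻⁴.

Power absorbed = (1−a)S·πR²; power emitted = 4πR²σT⁴. Equating and cancelling πR²:
T = ((1−a)S / 4σ)^(1/4) = (1130 / (4 × 5.67×10⁻⁸))^(1/4) = (4.97×10^9)^(1/4).
T = 266 K.

T ≈ 266 K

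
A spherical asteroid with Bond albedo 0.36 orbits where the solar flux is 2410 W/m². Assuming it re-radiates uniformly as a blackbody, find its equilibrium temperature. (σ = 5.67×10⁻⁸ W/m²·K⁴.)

T ≈ 287 K

Power absorbed = (1−a)S·πR²; power emitted = 4πR²σT⁴. Equating and cancelling πR²:
T = ((1−a)S / 4σ)^(1/4) = (1540 / (4 × 5.67×10⁻⁸))^(1/4) = (6.80×10^9)^(1/4).
T = 287 K.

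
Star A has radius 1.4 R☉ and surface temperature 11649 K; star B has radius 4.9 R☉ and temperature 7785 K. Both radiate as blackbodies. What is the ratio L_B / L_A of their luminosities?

L = 4πR²σT⁴ ∝ R²T⁴, so L_B/L_A = (4.9/1.4)² × (7785/11649)⁴ = 12.3 × 0.199 = 2.44.

L_B/L_A ≈ 2.44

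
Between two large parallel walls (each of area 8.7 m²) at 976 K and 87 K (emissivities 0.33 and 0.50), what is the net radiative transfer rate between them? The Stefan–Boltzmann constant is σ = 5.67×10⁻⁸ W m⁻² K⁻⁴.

For two large parallel gray plates, q = σ(T₁⁴ − T₂⁴) / (1/ε₁ + 1/ε₂ − 1).
1/ε₁ + 1/ε₂ − 1 = 1/0.33 + 1/0.50 − 1 = 4.030.
T₁⁴ − T₂⁴ = 9.07×10^11 − 5.73×10^7 = 9.07×10^11 K⁴.
q = 5.67×10⁻⁸ × 9.07×10^11 / 4.030 = 12800 W/m².
Q = q·A = 12800 × 8.7 = 1.11×10^5 W.

Q ≈ 1.11×10^5 W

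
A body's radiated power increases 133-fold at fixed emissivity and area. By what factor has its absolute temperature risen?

P ∝ T⁴ ⇒ T ∝ P^(1/4), so T scales by (133)^(1/4) = 3.40.

factor ≈ 3.40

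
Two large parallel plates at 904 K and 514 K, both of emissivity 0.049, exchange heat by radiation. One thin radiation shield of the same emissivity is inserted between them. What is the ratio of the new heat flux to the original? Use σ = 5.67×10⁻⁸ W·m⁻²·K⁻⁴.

With N identical shields there are N+1 = 2 gaps in series, each with the same radiative resistance, so the flux falls to 1/(N+1) of its unshielded value.

ratio ≈ 0.500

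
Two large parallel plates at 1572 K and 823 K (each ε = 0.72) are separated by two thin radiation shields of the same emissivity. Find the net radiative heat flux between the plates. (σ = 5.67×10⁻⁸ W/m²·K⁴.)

Each of the 3 gaps contributes resistance (2/ε − 1) = 2/0.72 − 1 = 1.778; total = 5.333.
q = σ(T₁⁴ − T₂⁴) / 5.333 = 5.67×10⁻⁸ × 5.65×10^12 / 5.333 = 60000 W/m².

q ≈ 60000 W/m²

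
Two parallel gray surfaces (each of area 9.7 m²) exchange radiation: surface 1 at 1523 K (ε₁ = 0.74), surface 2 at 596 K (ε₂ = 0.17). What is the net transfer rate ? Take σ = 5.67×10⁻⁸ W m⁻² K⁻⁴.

Q ≈ 4.64×10^5 W

For two large parallel gray plates, q = σ(T₁⁴ − T₂⁴) / (1/ε₁ + 1/ε₂ − 1).
1/ε₁ + 1/ε₂ − 1 = 1/0.74 + 1/0.17 − 1 = 6.234.
T₁⁴ − T₂⁴ = 5.38×10^12 − 1.26×10^11 = 5.25×10^12 K⁴.
q = 5.67×10⁻⁸ × 5.25×10^12 / 6.234 = 47800 W/m².
Q = q·A = 47800 × 9.7 = 4.64×10^5 W.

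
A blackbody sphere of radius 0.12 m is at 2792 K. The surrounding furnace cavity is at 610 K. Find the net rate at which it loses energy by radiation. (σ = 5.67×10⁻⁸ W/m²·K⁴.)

Q ≈ 6.22×10^5 W

A = 4πr² = 4π × (0.12)² = 0.181 m².
Q = σA(T⁴ − T_s⁴). T⁴ − T_s⁴ = (2792)⁴ − (610)⁴ = 6.08×10^13 − 1.38×10^11 = 6.06×10^13 K⁴.
Q = 5.67×10⁻⁸ × 0.181 × 6.06×10^13 = 6.22×10^5 W.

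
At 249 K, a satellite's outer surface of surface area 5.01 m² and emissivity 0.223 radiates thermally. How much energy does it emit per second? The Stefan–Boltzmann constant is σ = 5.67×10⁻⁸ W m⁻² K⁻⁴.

Stefan–Boltzmann: P = εσAT⁴ = 0.223 × 5.67×10⁻⁸ × 5.01 × (249)⁴ = 0.223 × 5.67×10⁻⁸ × 5.01 × 3.84×10^9.
P = 244 W.

P ≈ 244 W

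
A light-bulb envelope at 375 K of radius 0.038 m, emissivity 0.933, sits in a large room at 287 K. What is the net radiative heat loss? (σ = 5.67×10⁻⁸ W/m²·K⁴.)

A = 4πr² = 4π × (0.038)² = 0.0181 m².
Q = εσA(T⁴ − T_s⁴). T⁴ − T_s⁴ = (375)⁴ − (287)⁴ = 1.98×10^10 − 6.78×10^9 = 1.30×10^10 K⁴.
Q = 0.933 × 5.67×10⁻⁸ × 0.0181 × 1.30×10^10 = 12.5 W.

Q ≈ 12.5 W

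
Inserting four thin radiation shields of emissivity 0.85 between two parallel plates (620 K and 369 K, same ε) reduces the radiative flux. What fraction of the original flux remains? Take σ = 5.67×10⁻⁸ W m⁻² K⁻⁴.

ratio ≈ 0.200

With N identical shields there are N+1 = 5 gaps in series, each with the same radiative resistance, so the flux falls to 1/(N+1) of its unshielded value.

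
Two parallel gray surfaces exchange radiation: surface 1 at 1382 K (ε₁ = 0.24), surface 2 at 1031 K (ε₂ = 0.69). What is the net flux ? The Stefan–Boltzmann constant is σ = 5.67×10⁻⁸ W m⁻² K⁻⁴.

For two large parallel gray plates, q = σ(T₁⁴ − T₂⁴) / (1/ε₁ + 1/ε₂ − 1).
1/ε₁ + 1/ε₂ − 1 = 1/0.24 + 1/0.69 − 1 = 4.616.
T₁⁴ − T₂⁴ = 3.65×10^12 − 1.13×10^12 = 2.52×10^12 K⁴.
q = 5.67×10⁻⁸ × 2.52×10^12 / 4.616 = 30900 W/m².

q ≈ 30900 W/m²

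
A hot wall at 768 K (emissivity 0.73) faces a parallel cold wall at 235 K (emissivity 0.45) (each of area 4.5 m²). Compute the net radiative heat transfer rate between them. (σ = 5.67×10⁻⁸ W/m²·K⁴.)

For two large parallel gray plates, q = σ(T₁⁴ − T₂⁴) / (1/ε₁ + 1/ε₂ − 1).
1/ε₁ + 1/ε₂ − 1 = 1/0.73 + 1/0.45 − 1 = 2.592.
T₁⁴ − T₂⁴ = 3.48×10^11 − 3.05×10^9 = 3.45×10^11 K⁴.
q = 5.67×10⁻⁸ × 3.45×10^11 / 2.592 = 7540 W/m².
Q = q·A = 7540 × 4.5 = 33900 W.

Q ≈ 33900 W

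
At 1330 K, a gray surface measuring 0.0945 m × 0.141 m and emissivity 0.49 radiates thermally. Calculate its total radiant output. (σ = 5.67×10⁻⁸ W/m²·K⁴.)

A = 0.0945 × 0.141 = 0.0133 m².
P = εσAT⁴ = 0.49 × 5.67×10⁻⁸ × 0.0133 × (1330)⁴ = 0.49 × 5.67×10⁻⁸ × 0.0133 × 3.13×10^12.
P = 1160 W.

P ≈ 1160 W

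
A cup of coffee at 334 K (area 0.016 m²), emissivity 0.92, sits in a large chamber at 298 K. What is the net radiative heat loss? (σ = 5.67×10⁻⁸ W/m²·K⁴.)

Q ≈ 3.80 W

Q = εσA(T⁴ − T_s⁴). T⁴ − T_s⁴ = (334)⁴ − (298)⁴ = 1.24×10^10 − 7.89×10^9 = 4.56×10^9 K⁴.
Q = 0.92 × 5.67×10⁻⁸ × 0.0160 × 4.56×10^9 = 3.80 W.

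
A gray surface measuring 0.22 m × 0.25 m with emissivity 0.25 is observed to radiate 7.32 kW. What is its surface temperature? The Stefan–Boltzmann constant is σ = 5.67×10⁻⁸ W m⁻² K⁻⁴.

A = 0.22 × 0.25 = 0.0550 m².
From P = εσAT⁴, T = (P / εσA)^(1/4) = (7320 / (0.25 × 5.67×10⁻⁸ × 0.0550))^(1/4).
T = (9.39×10^12)^(1/4) = 1750 K.

T ≈ 1750 K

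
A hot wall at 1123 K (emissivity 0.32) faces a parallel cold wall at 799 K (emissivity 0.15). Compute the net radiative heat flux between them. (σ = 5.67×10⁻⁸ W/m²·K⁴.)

For two large parallel gray plates, q = σ(T₁⁴ − T₂⁴) / (1/ε₁ + 1/ε₂ − 1).
1/ε₁ + 1/ε₂ − 1 = 1/0.32 + 1/0.15 − 1 = 8.792.
T₁⁴ − T₂⁴ = 1.59×10^12 − 4.08×10^11 = 1.18×10^12 K⁴.
q = 5.67×10⁻⁸ × 1.18×10^12 / 8.792 = 7630 W/m².

q ≈ 7630 W/m²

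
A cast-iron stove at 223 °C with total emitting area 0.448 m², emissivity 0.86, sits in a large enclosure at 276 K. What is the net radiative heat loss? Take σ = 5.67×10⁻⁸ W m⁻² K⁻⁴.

Q ≈ 1200 W

Convert: 223 °C = 496 K.
Q = εσA(T⁴ − T_s⁴). T⁴ − T_s⁴ = (496)⁴ − (276)⁴ = 6.05×10^10 − 5.80×10^9 = 5.47×10^10 K⁴.
Q = 0.86 × 5.67×10⁻⁸ × 0.448 × 5.47×10^10 = 1200 W.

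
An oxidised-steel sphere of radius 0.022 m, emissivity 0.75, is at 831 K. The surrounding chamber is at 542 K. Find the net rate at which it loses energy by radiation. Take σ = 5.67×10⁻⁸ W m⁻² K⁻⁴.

Q ≈ 101 W

A = 4πr² = 4π × (0.022)² = 6.08×10^-3 m².
Q = εσA(T⁴ − T_s⁴). T⁴ − T_s⁴ = (831)⁴ − (542)⁴ = 4.77×10^11 − 8.63×10^10 = 3.91×10^11 K⁴.
Q = 0.75 × 5.67×10⁻⁸ × 6.08×10^-3 × 3.91×10^11 = 101 W.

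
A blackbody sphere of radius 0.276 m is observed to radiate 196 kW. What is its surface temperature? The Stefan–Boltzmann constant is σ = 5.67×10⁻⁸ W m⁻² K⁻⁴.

T ≈ 1380 K

A = 4πr² = 4π × (0.276)² = 0.957 m².
From P = σAT⁴, T = (P / σA)^(1/4) = (1.96×10^5 / (5.67×10⁻⁸ × 0.957))^(1/4).
T = (3.61×10^12)^(1/4) = 1380 K.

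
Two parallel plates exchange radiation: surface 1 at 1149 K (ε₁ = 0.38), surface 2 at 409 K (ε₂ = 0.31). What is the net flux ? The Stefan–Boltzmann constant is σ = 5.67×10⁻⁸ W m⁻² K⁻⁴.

q ≈ 20000 W/m²

For two large parallel gray plates, q = σ(T₁⁴ − T₂⁴) / (1/ε₁ + 1/ε₂ − 1).
1/ε₁ + 1/ε₂ − 1 = 1/0.38 + 1/0.31 − 1 = 4.857.
T₁⁴ − T₂⁴ = 1.74×10^12 − 2.80×10^10 = 1.71×10^12 K⁴.
q = 5.67×10⁻⁸ × 1.71×10^12 / 4.857 = 20000 W/m².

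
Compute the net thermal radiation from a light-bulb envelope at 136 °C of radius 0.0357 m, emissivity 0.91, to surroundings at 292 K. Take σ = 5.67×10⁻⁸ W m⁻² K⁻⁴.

Q ≈ 17.1 W

A = 4πr² = 4π × (0.0357)² = 0.0160 m².
Convert: 136 °C = 409 K.
Q = εσA(T⁴ − T_s⁴). T⁴ − T_s⁴ = (409)⁴ − (292)⁴ = 2.80×10^10 − 7.27×10^9 = 2.07×10^10 K⁴.
Q = 0.91 × 5.67×10⁻⁸ × 0.0160 × 2.07×10^10 = 17.1 W.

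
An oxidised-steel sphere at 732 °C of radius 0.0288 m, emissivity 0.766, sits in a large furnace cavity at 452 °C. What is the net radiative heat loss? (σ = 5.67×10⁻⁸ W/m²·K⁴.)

Q ≈ 337 W

A = 4πr² = 4π × (0.0288)² = 0.0104 m².
Convert: 732 °C = 1005 K; 452 °C = 725 K.
Q = εσA(T⁴ − T_s⁴). T⁴ − T_s⁴ = (1005)⁴ − (725)⁴ = 1.02×10^12 − 2.76×10^11 = 7.44×10^11 K⁴.
Q = 0.766 × 5.67×10⁻⁸ × 0.0104 × 7.44×10^11 = 337 W.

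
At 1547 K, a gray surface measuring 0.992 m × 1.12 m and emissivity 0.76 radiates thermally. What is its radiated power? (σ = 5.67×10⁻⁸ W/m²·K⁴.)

A = 0.992 × 1.12 = 1.11 m².
Stefan–Boltzmann: P = εσAT⁴ = 0.76 × 5.67×10⁻⁸ × 1.11 × (1547)⁴ = 0.76 × 5.67×10⁻⁸ × 1.11 × 5.73×10^12.
P = 2.74×10^5 W.

P ≈ 2.74×10^5 W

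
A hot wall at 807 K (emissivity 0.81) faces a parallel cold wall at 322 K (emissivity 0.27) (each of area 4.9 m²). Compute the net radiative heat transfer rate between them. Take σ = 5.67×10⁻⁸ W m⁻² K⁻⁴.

Q ≈ 29200 W

For two large parallel gray plates, q = σ(T₁⁴ − T₂⁴) / (1/ε₁ + 1/ε₂ − 1).
1/ε₁ + 1/ε₂ − 1 = 1/0.81 + 1/0.27 − 1 = 3.938.
T₁⁴ − T₂⁴ = 4.24×10^11 − 1.08×10^10 = 4.13×10^11 K⁴.
q = 5.67×10⁻⁸ × 4.13×10^11 / 3.938 = 5950 W/m².
Q = q·A = 5950 × 4.9 = 29200 W.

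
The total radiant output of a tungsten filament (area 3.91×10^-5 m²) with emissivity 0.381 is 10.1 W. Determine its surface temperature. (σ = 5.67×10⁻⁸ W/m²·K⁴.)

T ≈ 1860 K

From P = εσAT⁴, T = (P / εσA)^(1/4) = (10.1 / (0.381 × 5.67×10⁻⁸ × 3.91×10^-5))^(1/4).
T = (1.20×10^13)^(1/4) = 1860 K.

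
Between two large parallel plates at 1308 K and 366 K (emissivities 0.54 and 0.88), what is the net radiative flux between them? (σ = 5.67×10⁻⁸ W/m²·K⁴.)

q ≈ 83000 W/m²

For two large parallel gray plates, q = σ(T₁⁴ − T₂⁴) / (1/ε₁ + 1/ε₂ − 1).
1/ε₁ + 1/ε₂ − 1 = 1/0.54 + 1/0.88 − 1 = 1.988.
T₁⁴ − T₂⁴ = 2.93×10^12 − 1.79×10^10 = 2.91×10^12 K⁴.
q = 5.67×10⁻⁸ × 2.91×10^12 / 1.988 = 83000 W/m².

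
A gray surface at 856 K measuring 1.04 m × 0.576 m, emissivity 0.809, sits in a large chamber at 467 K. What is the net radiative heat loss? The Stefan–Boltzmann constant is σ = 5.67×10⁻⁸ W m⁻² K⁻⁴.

Q ≈ 13400 W

A = 1.04 × 0.576 = 0.599 m².
Q = εσA(T⁴ − T_s⁴). T⁴ − T_s⁴ = (856)⁴ − (467)⁴ = 5.37×10^11 − 4.76×10^10 = 4.89×10^11 K⁴.
Q = 0.809 × 5.67×10⁻⁸ × 0.599 × 4.89×10^11 = 13400 W.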